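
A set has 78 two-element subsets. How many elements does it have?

n(n−1)/2 = 78 ⇒ n(n−1) = 156. Since 13·12 = 156, n = 13.

13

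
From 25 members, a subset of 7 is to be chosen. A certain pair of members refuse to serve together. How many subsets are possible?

447051

All 7-subsets: C(25,7) = 480700. Those containing both fixed elements: C(23,5) = 33649.
480700 − 33649 = 447051.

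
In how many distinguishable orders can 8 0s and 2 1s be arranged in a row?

45

Choose positions for the 0s: C(10,8) = 45.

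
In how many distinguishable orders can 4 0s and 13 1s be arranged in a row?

2380

Choose positions for the 0s: C(17,4) = 2380.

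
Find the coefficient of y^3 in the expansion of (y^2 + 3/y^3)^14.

486486

General term: C(14,j)·(y^2)^j·(3/y^3)^(14-j), with y-exponent 2j − 3(14−j) = 5j − 42.
Set 5j − 42 = 3: j = 9.
C(14,9) = 2002; 1^9 = 1; 3^5 = 243.
Coefficient = 2002 · 1 · 243 = 486486.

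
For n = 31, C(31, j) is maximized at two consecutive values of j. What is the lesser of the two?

15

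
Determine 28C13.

37442160

C(28,13) = (28·27·26·25·24·23·22·21·20·19·18·17·16) / 13! = 233153109116928000 / 6227020800 = 37442160.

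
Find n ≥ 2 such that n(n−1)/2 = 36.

9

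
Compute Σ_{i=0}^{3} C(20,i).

1351

1 + 20 + 190 + 1140 = 1351.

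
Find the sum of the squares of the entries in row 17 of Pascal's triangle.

Σ C(17,j)² is the coefficient of x^17 in (1+x)^17(1+x)^17 = (1+x)^34, i.e. C(34,17) = 2333606220.

2333606220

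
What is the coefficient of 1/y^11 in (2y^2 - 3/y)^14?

General term: C(14,j)·(2y^2)^j·(-3/y)^(14-j), with y-exponent 2j − 1(14−j) = 3j − 14.
Set 3j − 14 = -11: j = 1.
C(14,1) = 14; 2^1 = 2; (-3)^13 = -1594323.
Coefficient = 14 · 2 · (-1594323) = -44641044.

-44641044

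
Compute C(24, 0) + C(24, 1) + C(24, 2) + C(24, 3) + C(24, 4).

12951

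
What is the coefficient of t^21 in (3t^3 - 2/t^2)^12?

-34642080

General term: C(12,j)·(3t^3)^j·(-2/t^2)^(12-j), with t-exponent 3j − 2(12−j) = 5j − 24.
Set 5j − 24 = 21: j = 9.
C(12,9) = 220; 3^9 = 19683; (-2)^3 = -8.
Coefficient = 220 · 19683 · (-8) = -34642080.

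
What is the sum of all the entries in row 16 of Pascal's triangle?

65536

The entries of row 16 sum to 2^16 = 65536.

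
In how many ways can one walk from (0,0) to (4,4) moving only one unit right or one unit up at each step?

70

Each path is a sequence of 8 steps with 4 rights: C(8,4) = 70.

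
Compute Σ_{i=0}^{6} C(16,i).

14893

1 + 16 + 120 + 560 + 1820 + 4368 + 8008 = 14893.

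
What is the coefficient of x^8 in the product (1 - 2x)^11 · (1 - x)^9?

Coefficient of x^8 = Σ_{j} C(11,j)·(-2)^j·C(9,8-j)·(-1)^(8-j) for j from 0 to 8.
= 9 + 792 + 18480 + 166320 + 665280 + 1241856 + 1064448 + 380160 + 42240 = 3579585.

3579585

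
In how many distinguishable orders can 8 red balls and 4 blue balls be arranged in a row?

495

Choose positions for the red balls: C(12,8) = 495.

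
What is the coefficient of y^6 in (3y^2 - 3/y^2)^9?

-1653372

General term: C(9,j)·(3y^2)^j·(-3/y^2)^(9-j), with y-exponent 2j − 2(9−j) = 4j − 18.
Set 4j − 18 = 6: j = 6.
C(9,6) = 84; 3^6 = 729; (-3)^3 = -27.
Coefficient = 84 · 729 · (-27) = -1653372.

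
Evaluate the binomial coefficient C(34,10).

131128140

C(34,10) = (34·33·32·31·30·29·28·27·26·25) / 10! = 475837794432000 / 3628800 = 131128140.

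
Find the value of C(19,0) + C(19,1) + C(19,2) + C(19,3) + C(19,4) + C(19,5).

1 + 19 + 171 + 969 + 3876 + 11628 = 16664.

16664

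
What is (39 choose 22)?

51021117810

C(39,22) = C(39,17) by symmetry.
C(39,17) = (39·38·37·36·35·34·33·32·31·30·29·28·27·26·25·24·23) / 17! = 18147570172421919989760000 / 355687428096000 = 51021117810.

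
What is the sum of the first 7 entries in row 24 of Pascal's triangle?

190051

1 + 24 + 276 + 2024 + 10626 + 42504 + 134596 = 190051.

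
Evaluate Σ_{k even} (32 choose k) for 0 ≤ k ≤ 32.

2147483648

Half of (1+1)^32 + (1−1)^32 gives the even-index sum: 2^31 = 2147483648.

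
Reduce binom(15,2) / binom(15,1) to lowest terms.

7

C(n,k+1)/C(n,k) = (n−k)/(k+1) = (15−1)/(1+1) = 14/2 = 7.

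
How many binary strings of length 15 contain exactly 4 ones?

1365

Choose the 4 positions: C(15,4) = 1365.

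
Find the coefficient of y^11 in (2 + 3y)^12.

4251528

The general term is C(12,j)·(2)^j·(3y)^(12-j); the y^11 term has j = 1.
C(12,1) = 12.
Coefficient = C(12,1) · 2^1 · 3^11 = 12 · 2 · 177147 = 4251528.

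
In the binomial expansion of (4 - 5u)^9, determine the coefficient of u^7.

-45000000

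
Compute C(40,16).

C(40,16) = (40·39·38·37·36·35·34·33·32·31·30·29·28·27·26·25) / 16! = 1315041316842168115200000 / 20922789888000 = 62852101650.

62852101650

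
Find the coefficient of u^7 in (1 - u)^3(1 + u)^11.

0

Coefficient of u^7 = Σ_{j} C(3,j)·(-1)^j·C(11,7-j)·1^(7-j) for j from 0 to 3.
= 330 + (-1386) + 1386 + (-330) = 0.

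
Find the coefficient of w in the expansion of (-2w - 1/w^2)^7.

-672

General term: C(7,j)·(-2w)^j·(-1/w^2)^(7-j), with w-exponent 1j − 2(7−j) = 3j − 14.
Set 3j − 14 = 1: j = 5.
C(7,5) = 21; (-2)^5 = -32; (-1)^2 = 1.
Coefficient = 21 · (-32) · 1 = -672.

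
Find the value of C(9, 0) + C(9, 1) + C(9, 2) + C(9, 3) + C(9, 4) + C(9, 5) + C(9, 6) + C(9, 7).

502

1 + 9 + 36 + 84 + 126 + 126 + 84 + 36 = 502.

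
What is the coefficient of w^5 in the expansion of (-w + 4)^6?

-24

The general term is C(6,j)·(-w)^j·(4)^(6-j); the w^5 term has j = 5.
C(6,5) = 6.
Coefficient = C(6,5) · (-1)^5 · 4^1 = 6 · (-1) · 4 = -24.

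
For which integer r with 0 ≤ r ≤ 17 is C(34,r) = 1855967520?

15

C(34,r) increases on 0 ≤ r ≤ 17. C(34,14) = 1391975640 and C(34,15) = 1855967520, so r = 15.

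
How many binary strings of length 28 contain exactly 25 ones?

3276

Choose the 25 positions: C(28,25) = 3276.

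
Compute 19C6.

C(19,6) = (19·18·17·16·15·14) / 6! = 19535040 / 720 = 27132.

27132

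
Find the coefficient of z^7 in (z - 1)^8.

-8

The general term is C(8,j)·(z)^j·(-1)^(8-j); the z^7 term has j = 7.
C(8,7) = 8.
Coefficient = C(8,7) · (-1)^1 = 8 · (-1) = -8.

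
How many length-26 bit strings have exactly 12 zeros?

9657700

Choose the 12 positions: C(26,12) = 9657700.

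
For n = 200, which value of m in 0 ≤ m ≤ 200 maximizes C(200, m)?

100

C(200,m) is maximized at m = 200/2 = 100.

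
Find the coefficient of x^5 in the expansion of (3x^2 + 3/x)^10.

14880348

General term: C(10,j)·(3x^2)^j·(3/x)^(10-j), with x-exponent 2j − 1(10−j) = 3j − 10.
Set 3j − 10 = 5: j = 5.
C(10,5) = 252; 3^5 = 243; 3^5 = 243.
Coefficient = 252 · 243 · 243 = 14880348.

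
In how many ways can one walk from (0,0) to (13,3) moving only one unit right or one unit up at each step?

560

Each path is a sequence of 16 steps with 13 rights: C(16,13) = 560.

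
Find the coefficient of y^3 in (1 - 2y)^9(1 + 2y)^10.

Coefficient of y^3 = Σ_{j} C(9,j)·(-2)^j·C(10,3-j)·2^(3-j) for j from 0 to 3.
= 960 + (-3240) + 2880 + (-672) = -72.

-72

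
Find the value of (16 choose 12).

C(16,12) = C(16,4) by symmetry.
C(16,4) = (16·15·14·13) / 4! = 43680 / 24 = 1820.

1820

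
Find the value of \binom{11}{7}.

330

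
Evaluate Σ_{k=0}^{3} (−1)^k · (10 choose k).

The partial alternating sum Σ_{k=0}^{3} (−1)^k C(10,k) = (−1)^3 C(9,3) = -84.

-84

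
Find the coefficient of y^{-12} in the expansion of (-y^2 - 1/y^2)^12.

General term: C(12,j)·(-y^2)^j·(-1/y^2)^(12-j), with y-exponent 2j − 2(12−j) = 4j − 24.
Set 4j − 24 = -12: j = 3.
C(12,3) = 220; (-1)^3 = -1; (-1)^9 = -1.
Coefficient = 220 · (-1) · (-1) = 220.

220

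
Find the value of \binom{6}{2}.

15

C(6,2) = (6·5) / 2! = 30 / 2 = 15.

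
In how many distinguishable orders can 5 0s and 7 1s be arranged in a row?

Choose positions for the 0s: C(12,5) = 792.

792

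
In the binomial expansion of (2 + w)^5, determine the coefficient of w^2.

80

The general term is C(5,j)·(2)^j·(w)^(5-j); the w^2 term has j = 3.
C(5,3) = 10.
Coefficient = C(5,3) · 2^3 = 10 · 8 = 80.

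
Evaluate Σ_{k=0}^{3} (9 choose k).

130

1 + 9 + 36 + 84 = 130.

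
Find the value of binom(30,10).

30045015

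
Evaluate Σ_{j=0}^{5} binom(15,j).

4944

1 + 15 + 105 + 455 + 1365 + 3003 = 4944.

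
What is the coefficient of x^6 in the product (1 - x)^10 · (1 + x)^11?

-120

Coefficient of x^6 = Σ_{j} C(10,j)·(-1)^j·C(11,6-j)·1^(6-j) for j from 0 to 6.
= 462 + (-4620) + 14850 + (-19800) + 11550 + (-2772) + 210 = -120.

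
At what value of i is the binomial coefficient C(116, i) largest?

58

C(116,i) is maximized at i = 116/2 = 58.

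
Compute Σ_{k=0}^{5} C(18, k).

1 + 18 + 153 + 816 + 3060 + 8568 = 12616.

12616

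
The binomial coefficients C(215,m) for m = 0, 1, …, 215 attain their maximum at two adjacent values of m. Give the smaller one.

107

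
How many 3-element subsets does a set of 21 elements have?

C(21,3) = (21·20·19) / 3! = 7980 / 6 = 1330.

1330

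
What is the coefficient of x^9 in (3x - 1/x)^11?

-649539

General term: C(11,j)·(3x)^j·(-1/x)^(11-j), with x-exponent 1j − 1(11−j) = 2j − 11.
Set 2j − 11 = 9: j = 10.
C(11,10) = 11; 3^10 = 59049; (-1)^1 = -1.
Coefficient = 11 · 59049 · (-1) = -649539.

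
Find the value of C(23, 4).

C(23,4) = (23·22·21·20) / 4! = 212520 / 24 = 8855.

8855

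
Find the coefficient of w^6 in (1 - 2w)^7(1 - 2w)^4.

Coefficient of w^6 = Σ_{j} C(7,j)·(-2)^j·C(4,6-j)·(-2)^(6-j) for j from 2 to 6.
= 1344 + 8960 + 13440 + 5376 + 448 = 29568.

29568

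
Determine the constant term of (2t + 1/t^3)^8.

1792

General term: C(8,j)·(2t)^j·(1/t^3)^(8-j), with t-exponent 1j − 3(8−j) = 4j − 24.
Set 4j − 24 = 0: j = 6.
C(8,6) = 28; 2^6 = 64; 1^2 = 1.
Coefficient = 28 · 64 · 1 = 1792.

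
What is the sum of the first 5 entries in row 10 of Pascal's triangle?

386

1 + 10 + 45 + 120 + 210 = 386.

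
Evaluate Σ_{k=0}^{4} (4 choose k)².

Σ C(4,k)² is the coefficient of x^4 in (1+x)^4(1+x)^4 = (1+x)^8, i.e. C(8,4) = 70.

70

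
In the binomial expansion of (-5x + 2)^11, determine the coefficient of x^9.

-429687500

The general term is C(11,j)·(-5x)^j·(2)^(11-j); the x^9 term has j = 9.
C(11,9) = 55.
Coefficient = C(11,9) · (-5)^9 · 2^2 = 55 · (-1953125) · 4 = -429687500.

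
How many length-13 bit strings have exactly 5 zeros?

1287

Choose the 5 positions: C(13,5) = 1287.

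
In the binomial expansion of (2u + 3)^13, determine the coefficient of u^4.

The general term is C(13,j)·(2u)^j·(3)^(13-j); the u^4 term has j = 4.
C(13,4) = 715.
Coefficient = C(13,4) · 2^4 · 3^9 = 715 · 16 · 19683 = 225173520.

225173520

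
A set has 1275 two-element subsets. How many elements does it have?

51

n(n−1)/2 = 1275 ⇒ n(n−1) = 2550. Since 51·50 = 2550, n = 51.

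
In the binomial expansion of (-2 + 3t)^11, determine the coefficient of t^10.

The general term is C(11,j)·(-2)^j·(3t)^(11-j); the t^10 term has j = 1.
C(11,1) = 11.
Coefficient = C(11,1) · (-2)^1 · 3^10 = 11 · (-2) · 59049 = -1299078.

-1299078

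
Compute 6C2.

C(6,2) = (6·5) / 2! = 30 / 2 = 15.

15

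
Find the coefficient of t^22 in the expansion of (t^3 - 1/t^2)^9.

-9

General term: C(9,j)·(t^3)^j·(-1/t^2)^(9-j), with t-exponent 3j − 2(9−j) = 5j − 18.
Set 5j − 18 = 22: j = 8.
C(9,8) = 9; 1^8 = 1; (-1)^1 = -1.
Coefficient = 9 · 1 · (-1) = -9.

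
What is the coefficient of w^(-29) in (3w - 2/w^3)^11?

33792

General term: C(11,j)·(3w)^j·(-2/w^3)^(11-j), with w-exponent 1j − 3(11−j) = 4j − 33.
Set 4j − 33 = -29: j = 1.
C(11,1) = 11; 3^1 = 3; (-2)^10 = 1024.
Coefficient = 11 · 3 · 1024 = 33792.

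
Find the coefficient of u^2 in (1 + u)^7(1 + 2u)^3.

Coefficient of u^2 = Σ_{j} C(7,j)·1^j·C(3,2-j)·2^(2-j) for j from 0 to 2.
= 12 + 42 + 21 = 75.

75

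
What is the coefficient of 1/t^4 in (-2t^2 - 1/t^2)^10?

General term: C(10,j)·(-2t^2)^j·(-1/t^2)^(10-j), with t-exponent 2j − 2(10−j) = 4j − 20.
Set 4j − 20 = -4: j = 4.
C(10,4) = 210; (-2)^4 = 16; (-1)^6 = 1.
Coefficient = 210 · 16 · 1 = 3360.

3360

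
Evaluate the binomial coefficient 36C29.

8347680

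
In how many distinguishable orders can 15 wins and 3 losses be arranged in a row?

816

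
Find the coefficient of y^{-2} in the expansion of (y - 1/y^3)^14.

1001

General term: C(14,j)·(y)^j·(-1/y^3)^(14-j), with y-exponent 1j − 3(14−j) = 4j − 42.
Set 4j − 42 = -2: j = 10.
C(14,10) = 1001; 1^10 = 1; (-1)^4 = 1.
Coefficient = 1001 · 1 · 1 = 1001.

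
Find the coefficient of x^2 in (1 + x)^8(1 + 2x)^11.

Coefficient of x^2 = Σ_{j} C(8,j)·1^j·C(11,2-j)·2^(2-j) for j from 0 to 2.
= 220 + 176 + 28 = 424.

424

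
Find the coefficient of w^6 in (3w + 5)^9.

The general term is C(9,j)·(3w)^j·(5)^(9-j); the w^6 term has j = 6.
C(9,6) = 84.
Coefficient = C(9,6) · 3^6 · 5^3 = 84 · 729 · 125 = 7654500.

7654500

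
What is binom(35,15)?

3247943160

C(35,15) = (35·34·33·32·31·30·29·28·27·26·25·24·23·22·21) / 15! = 4247252019052922880000 / 1307674368000 = 3247943160.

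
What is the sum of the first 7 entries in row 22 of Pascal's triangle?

110056

1 + 22 + 231 + 1540 + 7315 + 26334 + 74613 = 110056.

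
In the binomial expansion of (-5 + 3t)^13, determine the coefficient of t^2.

-34277343750

The general term is C(13,j)·(-5)^j·(3t)^(13-j); the t^2 term has j = 11.
C(13,11) = 78.
Coefficient = C(13,11) · (-5)^11 · 3^2 = 78 · (-48828125) · 9 = -34277343750.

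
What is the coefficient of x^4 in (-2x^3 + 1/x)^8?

General term: C(8,j)·(-2x^3)^j·(1/x)^(8-j), with x-exponent 3j − 1(8−j) = 4j − 8.
Set 4j − 8 = 4: j = 3.
C(8,3) = 56; (-2)^3 = -8; 1^5 = 1.
Coefficient = 56 · (-8) · 1 = -448.

-448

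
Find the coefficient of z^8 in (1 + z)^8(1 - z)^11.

-98

Coefficient of z^8 = Σ_{j} C(8,j)·1^j·C(11,8-j)·(-1)^(8-j) for j from 0 to 8.
= 165 + (-2640) + 12936 + (-25872) + 23100 + (-9240) + 1540 + (-88) + 1 = -98.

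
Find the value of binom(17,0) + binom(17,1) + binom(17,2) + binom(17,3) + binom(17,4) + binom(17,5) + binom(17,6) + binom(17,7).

41226

1 + 17 + 136 + 680 + 2380 + 6188 + 12376 + 19448 = 41226.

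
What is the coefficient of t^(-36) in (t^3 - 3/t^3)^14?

-22320522

General term: C(14,j)·(t^3)^j·(-3/t^3)^(14-j), with t-exponent 3j − 3(14−j) = 6j − 42.
Set 6j − 42 = -36: j = 1.
C(14,1) = 14; 1^1 = 1; (-3)^13 = -1594323.
Coefficient = 14 · 1 · (-1594323) = -22320522.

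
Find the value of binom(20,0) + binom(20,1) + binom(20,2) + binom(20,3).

1351

1 + 20 + 190 + 1140 = 1351.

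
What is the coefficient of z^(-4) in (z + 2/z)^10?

15360

General term: C(10,j)·(z)^j·(2/z)^(10-j), with z-exponent 1j − 1(10−j) = 2j − 10.
Set 2j − 10 = -4: j = 3.
C(10,3) = 120; 1^3 = 1; 2^7 = 128.
Coefficient = 120 · 1 · 128 = 15360.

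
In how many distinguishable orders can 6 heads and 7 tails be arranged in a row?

Choose positions for the heads: C(13,6) = 1716.

1716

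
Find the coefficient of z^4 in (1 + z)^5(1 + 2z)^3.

Coefficient of z^4 = Σ_{j} C(5,j)·1^j·C(3,4-j)·2^(4-j) for j from 1 to 4.
= 40 + 120 + 60 + 5 = 225.

225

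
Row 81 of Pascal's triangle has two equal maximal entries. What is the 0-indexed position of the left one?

For odd n = 81, C(81,k) peaks at k = (n−1)/2 and (n+1)/2; the lower is 40.

40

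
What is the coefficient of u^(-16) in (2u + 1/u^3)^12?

General term: C(12,j)·(2u)^j·(1/u^3)^(12-j), with u-exponent 1j − 3(12−j) = 4j − 36.
Set 4j − 36 = -16: j = 5.
C(12,5) = 792; 2^5 = 32; 1^7 = 1.
Coefficient = 792 · 32 · 1 = 25344.

25344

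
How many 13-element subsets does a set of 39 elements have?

C(39,13) = (39·38·37·36·35·34·33·32·31·30·29·28·27) / 13! = 50578512186237235200 / 6227020800 = 8122425444.

8122425444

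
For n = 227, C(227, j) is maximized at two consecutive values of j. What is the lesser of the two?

For odd n = 227, C(227,j) peaks at j = (n−1)/2 and (n+1)/2; the lesser is 113.

113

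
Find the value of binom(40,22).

C(40,22) = C(40,18) by symmetry.
C(40,18) = (40·39·38·37·36·35·34·33·32·31·30·29·28·27·26·25·24·23) / 18! = 725902806896876799590400000 / 6402373705728000 = 113380261800.

113380261800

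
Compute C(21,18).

1330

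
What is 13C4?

715

C(13,4) = (13·12·11·10) / 4! = 17160 / 24 = 715.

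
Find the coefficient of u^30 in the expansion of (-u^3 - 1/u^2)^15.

General term: C(15,j)·(-u^3)^j·(-1/u^2)^(15-j), with u-exponent 3j − 2(15−j) = 5j − 30.
Set 5j − 30 = 30: j = 12.
C(15,12) = 455; (-1)^12 = 1; (-1)^3 = -1.
Coefficient = 455 · 1 · (-1) = -455.

-455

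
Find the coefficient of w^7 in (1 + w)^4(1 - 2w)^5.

48

Coefficient of w^7 = Σ_{j} C(4,j)·1^j·C(5,7-j)·(-2)^(7-j) for j from 2 to 4.
= (-192) + 320 + (-80) = 48.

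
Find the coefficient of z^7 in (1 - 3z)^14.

-7505784

The general term is C(14,j)·(1)^j·(-3z)^(14-j); the z^7 term has j = 7.
C(14,7) = 3432.
Coefficient = C(14,7) · (-3)^7 = 3432 · (-2187) = -7505784.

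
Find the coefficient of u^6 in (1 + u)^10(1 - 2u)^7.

Coefficient of u^6 = Σ_{j} C(10,j)·1^j·C(7,6-j)·(-2)^(6-j) for j from 0 to 6.
= 448 + (-6720) + 25200 + (-33600) + 17640 + (-3528) + 210 = -350.

-350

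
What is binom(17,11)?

12376

C(17,11) = C(17,6) by symmetry.
C(17,6) = (17·16·15·14·13·12) / 6! = 8910720 / 720 = 12376.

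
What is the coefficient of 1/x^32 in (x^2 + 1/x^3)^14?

91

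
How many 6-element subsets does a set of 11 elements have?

462

C(11,6) = C(11,5) by symmetry.
C(11,5) = (11·10·9·8·7) / 5! = 55440 / 120 = 462.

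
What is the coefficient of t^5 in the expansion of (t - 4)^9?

32256

The general term is C(9,j)·(t)^j·(-4)^(9-j); the t^5 term has j = 5.
C(9,5) = 126.
Coefficient = C(9,5) · (-4)^4 = 126 · 256 = 32256.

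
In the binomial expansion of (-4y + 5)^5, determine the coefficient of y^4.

6400

The general term is C(5,j)·(-4y)^j·(5)^(5-j); the y^4 term has j = 4.
C(5,4) = 5.
Coefficient = C(5,4) · (-4)^4 · 5^1 = 5 · 256 · 5 = 6400.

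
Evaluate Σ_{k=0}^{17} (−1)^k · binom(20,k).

The partial alternating sum Σ_{k=0}^{17} (−1)^k C(20,k) = (−1)^17 C(19,17) = -171.

-171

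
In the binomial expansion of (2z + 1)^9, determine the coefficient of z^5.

4032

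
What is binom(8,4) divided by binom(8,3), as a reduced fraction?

5/4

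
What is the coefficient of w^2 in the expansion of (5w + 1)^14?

2275

The general term is C(14,j)·(5w)^j·(1)^(14-j); the w^2 term has j = 2.
C(14,2) = 91.
Coefficient = C(14,2) · 5^2 = 91 · 25 = 2275.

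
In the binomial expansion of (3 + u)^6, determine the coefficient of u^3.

540

The general term is C(6,j)·(3)^j·(u)^(6-j); the u^3 term has j = 3.
C(6,3) = 20.
Coefficient = C(6,3) · 3^3 = 20 · 27 = 540.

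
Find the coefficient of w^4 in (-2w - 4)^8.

The general term is C(8,j)·(-2w)^j·(-4)^(8-j); the w^4 term has j = 4.
C(8,4) = 70.
Coefficient = C(8,4) · (-2)^4 · (-4)^4 = 70 · 16 · 256 = 286720.

286720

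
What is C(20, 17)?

1140

C(20,17) = C(20,3) by symmetry.
C(20,3) = (20·19·18) / 3! = 6840 / 6 = 1140.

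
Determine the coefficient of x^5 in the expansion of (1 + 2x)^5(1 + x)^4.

1002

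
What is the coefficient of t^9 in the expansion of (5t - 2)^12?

The general term is C(12,j)·(5t)^j·(-2)^(12-j); the t^9 term has j = 9.
C(12,9) = 220.
Coefficient = C(12,9) · 5^9 · (-2)^3 = 220 · 1953125 · (-8) = -3437500000.

-3437500000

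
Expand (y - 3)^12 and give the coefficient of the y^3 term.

-4330260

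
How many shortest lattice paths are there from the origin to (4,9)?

Each path is a sequence of 13 steps with 4 rights: C(13,4) = 715.

715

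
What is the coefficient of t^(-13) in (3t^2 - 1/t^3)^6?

-18

General term: C(6,j)·(3t^2)^j·(-1/t^3)^(6-j), with t-exponent 2j − 3(6−j) = 5j − 18.
Set 5j − 18 = -13: j = 1.
C(6,1) = 6; 3^1 = 3; (-1)^5 = -1.
Coefficient = 6 · 3 · (-1) = -18.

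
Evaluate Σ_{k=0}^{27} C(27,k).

134217728

The entries of row 27 sum to 2^27 = 134217728.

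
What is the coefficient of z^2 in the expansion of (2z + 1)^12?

264

The general term is C(12,j)·(2z)^j·(1)^(12-j); the z^2 term has j = 2.
C(12,2) = 66.
Coefficient = C(12,2) · 2^2 = 66 · 4 = 264.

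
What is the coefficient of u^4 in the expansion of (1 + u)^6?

15

The general term is C(6,j)·(1)^j·(u)^(6-j); the u^4 term has j = 2.
C(6,2) = 15.
Coefficient = C(6,2) = 15.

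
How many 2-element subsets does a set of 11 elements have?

55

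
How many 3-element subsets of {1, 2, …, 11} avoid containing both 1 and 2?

All 3-subsets: C(11,3) = 165. Those containing both fixed elements: C(9,1) = 9.
165 − 9 = 156.

156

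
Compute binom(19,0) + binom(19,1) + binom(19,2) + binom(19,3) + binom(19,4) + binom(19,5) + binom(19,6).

1 + 19 + 171 + 969 + 3876 + 11628 + 27132 = 43796.

43796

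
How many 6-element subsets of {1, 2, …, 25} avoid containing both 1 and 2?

168245

All 6-subsets: C(25,6) = 177100. Those containing both fixed elements: C(23,4) = 8855.
177100 − 8855 = 168245.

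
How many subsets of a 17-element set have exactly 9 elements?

Choose the 9 positions: C(17,9) = 24310.

24310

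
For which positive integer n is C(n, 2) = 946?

44

n(n−1)/2 = 946 ⇒ n(n−1) = 1892. Since 44·43 = 1892, n = 44.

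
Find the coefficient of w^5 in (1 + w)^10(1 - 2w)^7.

Coefficient of w^5 = Σ_{j} C(10,j)·1^j·C(7,5-j)·(-2)^(5-j) for j from 0 to 5.
= (-672) + 5600 + (-12600) + 10080 + (-2940) + 252 = -280.

-280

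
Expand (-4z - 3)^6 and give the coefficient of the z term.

The general term is C(6,j)·(-4z)^j·(-3)^(6-j); the z^1 term has j = 1.
C(6,1) = 6.
Coefficient = C(6,1) · (-4)^1 · (-3)^5 = 6 · (-4) · (-243) = 5832.

5832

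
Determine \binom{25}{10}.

3268760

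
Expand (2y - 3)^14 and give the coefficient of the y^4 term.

The general term is C(14,j)·(2y)^j·(-3)^(14-j); the y^4 term has j = 4.
C(14,4) = 1001.
Coefficient = C(14,4) · 2^4 · (-3)^10 = 1001 · 16 · 59049 = 945728784.

945728784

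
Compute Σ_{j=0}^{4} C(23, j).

10903

1 + 23 + 253 + 1771 + 8855 = 10903.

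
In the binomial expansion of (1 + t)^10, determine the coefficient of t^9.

The general term is C(10,j)·(1)^j·(t)^(10-j); the t^9 term has j = 1.
C(10,1) = 10.
Coefficient = C(10,1) = 10.

10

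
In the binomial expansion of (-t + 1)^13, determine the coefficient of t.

The general term is C(13,j)·(-t)^j·(1)^(13-j); the t^1 term has j = 1.
C(13,1) = 13.
Coefficient = C(13,1) · (-1)^1 = 13 · (-1) = -13.

-13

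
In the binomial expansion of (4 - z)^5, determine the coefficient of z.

-1280

The general term is C(5,j)·(4)^j·(-z)^(5-j); the z^1 term has j = 4.
C(5,4) = 5.
Coefficient = C(5,4) · 4^4 · (-1)^1 = 5 · 256 · (-1) = -1280.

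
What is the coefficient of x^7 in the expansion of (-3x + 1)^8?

-17496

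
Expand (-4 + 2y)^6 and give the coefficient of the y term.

-12288

The general term is C(6,j)·(-4)^j·(2y)^(6-j); the y^1 term has j = 5.
C(6,5) = 6.
Coefficient = C(6,5) · (-4)^5 · 2^1 = 6 · (-1024) · 2 = -12288.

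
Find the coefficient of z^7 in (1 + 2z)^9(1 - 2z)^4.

Coefficient of z^7 = Σ_{j} C(9,j)·2^j·C(4,7-j)·(-2)^(7-j) for j from 3 to 7.
= 10752 + (-64512) + 96768 + (-43008) + 4608 = 4608.

4608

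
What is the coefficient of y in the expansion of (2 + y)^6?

The general term is C(6,j)·(2)^j·(y)^(6-j); the y^1 term has j = 5.
C(6,5) = 6.
Coefficient = C(6,5) · 2^5 = 6 · 32 = 192.

192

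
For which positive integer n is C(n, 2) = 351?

27

n(n−1)/2 = 351 ⇒ n(n−1) = 702. Since 27·26 = 702, n = 27.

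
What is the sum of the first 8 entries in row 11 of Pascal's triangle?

1816

1 + 11 + 55 + 165 + 330 + 462 + 462 + 330 = 1816.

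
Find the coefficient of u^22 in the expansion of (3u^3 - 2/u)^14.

-1260971712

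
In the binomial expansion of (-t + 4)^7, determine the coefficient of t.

The general term is C(7,j)·(-t)^j·(4)^(7-j); the t^1 term has j = 1.
C(7,1) = 7.
Coefficient = C(7,1) · (-1)^1 · 4^6 = 7 · (-1) · 4096 = -28672.

-28672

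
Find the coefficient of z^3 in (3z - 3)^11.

29229255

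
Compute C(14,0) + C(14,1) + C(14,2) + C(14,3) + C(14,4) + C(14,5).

3473

1 + 14 + 91 + 364 + 1001 + 2002 = 3473.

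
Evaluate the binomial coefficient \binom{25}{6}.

C(25,6) = (25·24·23·22·21·20) / 6! = 127512000 / 720 = 177100.

177100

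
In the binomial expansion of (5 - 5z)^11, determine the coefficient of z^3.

The general term is C(11,j)·(5)^j·(-5z)^(11-j); the z^3 term has j = 8.
C(11,8) = 165.
Coefficient = C(11,8) · 5^8 · (-5)^3 = 165 · 390625 · (-125) = -8056640625.

-8056640625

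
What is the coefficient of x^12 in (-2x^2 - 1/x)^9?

General term: C(9,j)·(-2x^2)^j·(-1/x)^(9-j), with x-exponent 2j − 1(9−j) = 3j − 9.
Set 3j − 9 = 12: j = 7.
C(9,7) = 36; (-2)^7 = -128; (-1)^2 = 1.
Coefficient = 36 · (-128) · 1 = -4608.

-4608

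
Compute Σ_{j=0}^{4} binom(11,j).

1 + 11 + 55 + 165 + 330 = 562.

562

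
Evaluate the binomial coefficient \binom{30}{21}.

C(30,21) = C(30,9) by symmetry.
C(30,9) = (30·29·28·27·26·25·24·23·22) / 9! = 5191778592000 / 362880 = 14307150.

14307150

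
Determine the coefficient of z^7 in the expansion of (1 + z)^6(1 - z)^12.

Coefficient of z^7 = Σ_{j} C(6,j)·1^j·C(12,7-j)·(-1)^(7-j) for j from 0 to 6.
= (-792) + 5544 + (-11880) + 9900 + (-3300) + 396 + (-12) = -144.

-144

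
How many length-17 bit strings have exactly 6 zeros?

Choose the 6 positions: C(17,6) = 12376.

12376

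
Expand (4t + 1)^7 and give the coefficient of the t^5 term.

The general term is C(7,j)·(4t)^j·(1)^(7-j); the t^5 term has j = 5.
C(7,5) = 21.
Coefficient = C(7,5) · 4^5 = 21 · 1024 = 21504.

21504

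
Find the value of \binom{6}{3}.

20

C(6,3) = (6·5·4) / 3! = 120 / 6 = 20.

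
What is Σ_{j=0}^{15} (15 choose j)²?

155117520

By Vandermonde's identity, Σ C(15,j)² = C(30,15) = 155117520.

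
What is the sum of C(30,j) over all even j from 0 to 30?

Half of (1+1)^30 + (1−1)^30 gives the even-index sum: 2^29 = 536870912.

536870912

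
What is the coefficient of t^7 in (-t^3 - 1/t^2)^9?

General term: C(9,j)·(-t^3)^j·(-1/t^2)^(9-j), with t-exponent 3j − 2(9−j) = 5j − 18.
Set 5j − 18 = 7: j = 5.
C(9,5) = 126; (-1)^5 = -1; (-1)^4 = 1.
Coefficient = 126 · (-1) · 1 = -126.

-126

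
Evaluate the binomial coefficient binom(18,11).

31824

C(18,11) = C(18,7) by symmetry.
C(18,7) = (18·17·16·15·14·13·12) / 7! = 160392960 / 5040 = 31824.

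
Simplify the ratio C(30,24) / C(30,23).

7/24

C(n,k+1)/C(n,k) = (n−k)/(k+1) = (30−23)/(23+1) = 7/24.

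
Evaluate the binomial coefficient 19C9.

C(19,9) = (19·18·17·16·15·14·13·12·11) / 9! = 33522128640 / 362880 = 92378.

92378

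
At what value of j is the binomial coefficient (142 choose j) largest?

C(142,j) is maximized at j = 142/2 = 71.

71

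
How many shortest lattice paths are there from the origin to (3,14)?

680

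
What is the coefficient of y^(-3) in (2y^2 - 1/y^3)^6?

-160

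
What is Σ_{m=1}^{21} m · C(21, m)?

22020096

Since m·C(21,m) = 21·C(20,m−1), the sum is 21·2^20 = 21·1048576 = 22020096.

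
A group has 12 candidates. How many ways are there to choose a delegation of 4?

This is C(12,4) = 495.

495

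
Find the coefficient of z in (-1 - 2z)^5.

-10

The general term is C(5,j)·(-1)^j·(-2z)^(5-j); the z^1 term has j = 4.
C(5,4) = 5.
Coefficient = C(5,4) · (-2)^1 = 5 · (-2) = -10.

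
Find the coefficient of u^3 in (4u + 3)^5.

The general term is C(5,j)·(4u)^j·(3)^(5-j); the u^3 term has j = 3.
C(5,3) = 10.
Coefficient = C(5,3) · 4^3 · 3^2 = 10 · 64 · 9 = 5760.

5760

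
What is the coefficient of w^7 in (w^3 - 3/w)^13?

8444007

General term: C(13,j)·(w^3)^j·(-3/w)^(13-j), with w-exponent 3j − 1(13−j) = 4j − 13.
Set 4j − 13 = 7: j = 5.
C(13,5) = 1287; 1^5 = 1; (-3)^8 = 6561.
Coefficient = 1287 · 1 · 6561 = 8444007.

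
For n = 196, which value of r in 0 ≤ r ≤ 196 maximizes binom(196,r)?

98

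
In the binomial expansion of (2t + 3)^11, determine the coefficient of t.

1299078

The general term is C(11,j)·(2t)^j·(3)^(11-j); the t^1 term has j = 1.
C(11,1) = 11.
Coefficient = C(11,1) · 2^1 · 3^10 = 11 · 2 · 59049 = 1299078.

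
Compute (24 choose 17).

346104

C(24,17) = C(24,7) by symmetry.
C(24,7) = (24·23·22·21·20·19·18) / 7! = 1744364160 / 5040 = 346104.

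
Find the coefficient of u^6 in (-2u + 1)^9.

5376

The general term is C(9,j)·(-2u)^j·(1)^(9-j); the u^6 term has j = 6.
C(9,6) = 84.
Coefficient = C(9,6) · (-2)^6 = 84 · 64 = 5376.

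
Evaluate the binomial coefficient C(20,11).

167960

C(20,11) = C(20,9) by symmetry.
C(20,9) = (20·19·18·17·16·15·14·13·12) / 9! = 60949324800 / 362880 = 167960.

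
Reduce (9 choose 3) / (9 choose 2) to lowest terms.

7/3

C(n,k+1)/C(n,k) = (n−k)/(k+1) = (9−2)/(2+1) = 7/3.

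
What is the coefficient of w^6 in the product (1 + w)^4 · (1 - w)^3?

Coefficient of w^6 = Σ_{j} C(4,j)·1^j·C(3,6-j)·(-1)^(6-j) for j from 3 to 4.
= (-4) + 3 = -1.

-1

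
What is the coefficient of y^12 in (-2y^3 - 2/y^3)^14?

General term: C(14,j)·(-2y^3)^j·(-2/y^3)^(14-j), with y-exponent 3j − 3(14−j) = 6j − 42.
Set 6j − 42 = 12: j = 9.
C(14,9) = 2002; (-2)^9 = -512; (-2)^5 = -32.
Coefficient = 2002 · (-512) · (-32) = 32800768.

32800768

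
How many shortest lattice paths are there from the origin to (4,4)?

70

Each path is a sequence of 8 steps with 4 rights: C(8,4) = 70.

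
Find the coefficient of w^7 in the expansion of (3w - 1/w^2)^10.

-196830

General term: C(10,j)·(3w)^j·(-1/w^2)^(10-j), with w-exponent 1j − 2(10−j) = 3j − 20.
Set 3j − 20 = 7: j = 9.
C(10,9) = 10; 3^9 = 19683; (-1)^1 = -1.
Coefficient = 10 · 19683 · (-1) = -196830.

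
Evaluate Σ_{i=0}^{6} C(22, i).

1 + 22 + 231 + 1540 + 7315 + 26334 + 74613 = 110056.

110056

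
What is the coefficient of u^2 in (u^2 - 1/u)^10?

210

General term: C(10,j)·(u^2)^j·(-1/u)^(10-j), with u-exponent 2j − 1(10−j) = 3j − 10.
Set 3j − 10 = 2: j = 4.
C(10,4) = 210; 1^4 = 1; (-1)^6 = 1.
Coefficient = 210 · 1 · 1 = 210.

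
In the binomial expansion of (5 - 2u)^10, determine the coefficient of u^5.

The general term is C(10,j)·(5)^j·(-2u)^(10-j); the u^5 term has j = 5.
C(10,5) = 252.
Coefficient = C(10,5) · 5^5 · (-2)^5 = 252 · 3125 · (-32) = -25200000.

-25200000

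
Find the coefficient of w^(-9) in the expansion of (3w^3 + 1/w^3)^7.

189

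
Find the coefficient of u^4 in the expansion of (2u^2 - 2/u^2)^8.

-14336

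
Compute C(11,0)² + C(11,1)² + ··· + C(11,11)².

705432

Σ C(11,j)² is the coefficient of x^11 in (1+x)^11(1+x)^11 = (1+x)^22, i.e. C(22,11) = 705432.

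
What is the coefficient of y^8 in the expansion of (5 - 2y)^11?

5280000

The general term is C(11,j)·(5)^j·(-2y)^(11-j); the y^8 term has j = 3.
C(11,3) = 165.
Coefficient = C(11,3) · 5^3 · (-2)^8 = 165 · 125 · 256 = 5280000.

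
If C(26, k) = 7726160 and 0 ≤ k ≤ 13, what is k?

11

C(26,k) increases on 0 ≤ k ≤ 13. C(26,10) = 5311735 and C(26,11) = 7726160, so k = 11.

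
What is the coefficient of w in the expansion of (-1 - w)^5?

The general term is C(5,j)·(-1)^j·(-w)^(5-j); the w^1 term has j = 4.
C(5,4) = 5.
Coefficient = C(5,4) · (-1)^1 = 5 · (-1) = -5.

-5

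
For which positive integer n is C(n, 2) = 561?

n(n−1)/2 = 561 ⇒ n(n−1) = 1122. Since 34·33 = 1122, n = 34.

34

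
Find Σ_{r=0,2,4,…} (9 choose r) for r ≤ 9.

256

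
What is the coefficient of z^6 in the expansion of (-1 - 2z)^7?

The general term is C(7,j)·(-1)^j·(-2z)^(7-j); the z^6 term has j = 1.
C(7,1) = 7.
Coefficient = C(7,1) · (-1)^1 · (-2)^6 = 7 · (-1) · 64 = -448.

-448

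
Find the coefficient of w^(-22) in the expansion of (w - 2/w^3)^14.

-1025024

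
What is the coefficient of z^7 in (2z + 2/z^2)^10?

General term: C(10,j)·(2z)^j·(2/z^2)^(10-j), with z-exponent 1j − 2(10−j) = 3j − 20.
Set 3j − 20 = 7: j = 9.
C(10,9) = 10; 2^9 = 512; 2^1 = 2.
Coefficient = 10 · 512 · 2 = 10240.

10240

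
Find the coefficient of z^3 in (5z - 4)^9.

43008000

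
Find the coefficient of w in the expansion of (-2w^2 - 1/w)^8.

General term: C(8,j)·(-2w^2)^j·(-1/w)^(8-j), with w-exponent 2j − 1(8−j) = 3j − 8.
Set 3j − 8 = 1: j = 3.
C(8,3) = 56; (-2)^3 = -8; (-1)^5 = -1.
Coefficient = 56 · (-8) · (-1) = 448.

448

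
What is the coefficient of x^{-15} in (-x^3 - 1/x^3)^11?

-165

General term: C(11,j)·(-x^3)^j·(-1/x^3)^(11-j), with x-exponent 3j − 3(11−j) = 6j − 33.
Set 6j − 33 = -15: j = 3.
C(11,3) = 165; (-1)^3 = -1; (-1)^8 = 1.
Coefficient = 165 · (-1) · 1 = -165.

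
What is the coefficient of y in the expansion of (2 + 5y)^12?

The general term is C(12,j)·(2)^j·(5y)^(12-j); the y^1 term has j = 11.
C(12,11) = 12.
Coefficient = C(12,11) · 2^11 · 5^1 = 12 · 2048 · 5 = 122880.

122880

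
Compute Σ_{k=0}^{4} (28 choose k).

24158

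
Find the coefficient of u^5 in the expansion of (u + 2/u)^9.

144

General term: C(9,j)·(u)^j·(2/u)^(9-j), with u-exponent 1j − 1(9−j) = 2j − 9.
Set 2j − 9 = 5: j = 7.
C(9,7) = 36; 1^7 = 1; 2^2 = 4.
Coefficient = 36 · 1 · 4 = 144.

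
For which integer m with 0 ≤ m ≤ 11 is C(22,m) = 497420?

C(22,m) increases on 0 ≤ m ≤ 11. C(22,8) = 319770 and C(22,9) = 497420, so m = 9.

9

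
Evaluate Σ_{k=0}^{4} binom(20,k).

6196

1 + 20 + 190 + 1140 + 4845 = 6196.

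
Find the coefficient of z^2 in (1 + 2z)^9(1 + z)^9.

342

Coefficient of z^2 = Σ_{j} C(9,j)·2^j·C(9,2-j)·1^(2-j) for j from 0 to 2.
= 36 + 162 + 144 = 342.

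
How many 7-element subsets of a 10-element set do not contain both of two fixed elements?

64

All 7-subsets: C(10,7) = 120. Those containing both fixed elements: C(8,5) = 56.
120 − 56 = 64.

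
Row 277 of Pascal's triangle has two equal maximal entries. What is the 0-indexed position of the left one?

For odd n = 277, C(277,k) peaks at k = (n−1)/2 and (n+1)/2; the smaller is 138.

138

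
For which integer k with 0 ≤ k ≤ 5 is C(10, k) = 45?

2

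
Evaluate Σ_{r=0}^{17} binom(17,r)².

By Vandermonde's identity, Σ C(17,r)² = C(34,17) = 2333606220.

2333606220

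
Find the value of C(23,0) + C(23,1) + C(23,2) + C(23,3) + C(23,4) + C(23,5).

1 + 23 + 253 + 1771 + 8855 + 33649 = 44552.

44552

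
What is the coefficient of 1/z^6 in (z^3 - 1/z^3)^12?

-792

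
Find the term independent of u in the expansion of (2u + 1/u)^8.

General term: C(8,j)·(2u)^j·(1/u)^(8-j), with u-exponent 1j − 1(8−j) = 2j − 8.
Set 2j − 8 = 0: j = 4.
C(8,4) = 70; 2^4 = 16; 1^4 = 1.
Coefficient = 70 · 16 · 1 = 1120.

1120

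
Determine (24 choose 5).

42504

C(24,5) = (24·23·22·21·20) / 5! = 5100480 / 120 = 42504.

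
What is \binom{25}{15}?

C(25,15) = C(25,10) by symmetry.
C(25,10) = (25·24·23·22·21·20·19·18·17·16) / 10! = 11861676288000 / 3628800 = 3268760.

3268760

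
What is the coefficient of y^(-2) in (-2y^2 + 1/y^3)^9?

-4032

General term: C(9,j)·(-2y^2)^j·(1/y^3)^(9-j), with y-exponent 2j − 3(9−j) = 5j − 27.
Set 5j − 27 = -2: j = 5.
C(9,5) = 126; (-2)^5 = -32; 1^4 = 1.
Coefficient = 126 · (-32) · 1 = -4032.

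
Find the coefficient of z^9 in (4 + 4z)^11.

The general term is C(11,j)·(4)^j·(4z)^(11-j); the z^9 term has j = 2.
C(11,2) = 55.
Coefficient = C(11,2) · 4^2 · 4^9 = 55 · 16 · 262144 = 230686720.

230686720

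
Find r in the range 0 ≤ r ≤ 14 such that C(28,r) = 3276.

C(28,r) increases on 0 ≤ r ≤ 14. C(28,2) = 378 and C(28,3) = 3276, so r = 3.

3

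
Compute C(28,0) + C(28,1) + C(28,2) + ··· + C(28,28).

268435456

The entries of row 28 sum to 2^28 = 268435456.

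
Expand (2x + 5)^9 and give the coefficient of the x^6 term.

672000

The general term is C(9,j)·(2x)^j·(5)^(9-j); the x^6 term has j = 6.
C(9,6) = 84.
Coefficient = C(9,6) · 2^6 · 5^3 = 84 · 64 · 125 = 672000.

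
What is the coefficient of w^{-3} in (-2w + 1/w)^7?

84

General term: C(7,j)·(-2w)^j·(1/w)^(7-j), with w-exponent 1j − 1(7−j) = 2j − 7.
Set 2j − 7 = -3: j = 2.
C(7,2) = 21; (-2)^2 = 4; 1^5 = 1.
Coefficient = 21 · 4 · 1 = 84.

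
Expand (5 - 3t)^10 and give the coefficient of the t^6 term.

The general term is C(10,j)·(5)^j·(-3t)^(10-j); the t^6 term has j = 4.
C(10,4) = 210.
Coefficient = C(10,4) · 5^4 · (-3)^6 = 210 · 625 · 729 = 95681250.

95681250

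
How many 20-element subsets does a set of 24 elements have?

C(24,20) = C(24,4) by symmetry.
C(24,4) = (24·23·22·21) / 4! = 255024 / 24 = 10626.

10626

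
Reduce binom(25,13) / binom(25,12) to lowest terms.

C(n,k+1)/C(n,k) = (n−k)/(k+1) = (25−12)/(12+1) = 13/13 = 1.

1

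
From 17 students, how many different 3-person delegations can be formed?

This is C(17,3) = 680.

680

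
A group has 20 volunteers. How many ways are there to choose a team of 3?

This is C(20,3) = 1140.

1140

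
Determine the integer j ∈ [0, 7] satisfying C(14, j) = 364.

C(14,j) increases on 0 ≤ j ≤ 7. C(14,2) = 91 and C(14,3) = 364, so j = 3.

3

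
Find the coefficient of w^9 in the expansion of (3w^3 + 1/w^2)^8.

General term: C(8,j)·(3w^3)^j·(1/w^2)^(8-j), with w-exponent 3j − 2(8−j) = 5j − 16.
Set 5j − 16 = 9: j = 5.
C(8,5) = 56; 3^5 = 243; 1^3 = 1.
Coefficient = 56 · 243 · 1 = 13608.

13608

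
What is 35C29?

C(35,29) = C(35,6) by symmetry.
C(35,6) = (35·34·33·32·31·30) / 6! = 1168675200 / 720 = 1623160.

1623160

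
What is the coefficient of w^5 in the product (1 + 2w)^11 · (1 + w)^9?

Coefficient of w^5 = Σ_{j} C(11,j)·2^j·C(9,5-j)·1^(5-j) for j from 0 to 5.
= 126 + 2772 + 18480 + 47520 + 47520 + 14784 = 131202.

131202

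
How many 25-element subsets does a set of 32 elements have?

3365856

C(32,25) = C(32,7) by symmetry.
C(32,7) = (32·31·30·29·28·27·26) / 7! = 16963914240 / 5040 = 3365856.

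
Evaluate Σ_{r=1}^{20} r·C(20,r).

Since r·C(20,r) = 20·C(19,r−1), the sum is 20·2^19 = 20·524288 = 10485760.

10485760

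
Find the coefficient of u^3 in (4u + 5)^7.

The general term is C(7,j)·(4u)^j·(5)^(7-j); the u^3 term has j = 3.
C(7,3) = 35.
Coefficient = C(7,3) · 4^3 · 5^4 = 35 · 64 · 625 = 1400000.

1400000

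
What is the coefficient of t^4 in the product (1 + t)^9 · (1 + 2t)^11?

27054

Coefficient of t^4 = Σ_{j} C(9,j)·1^j·C(11,4-j)·2^(4-j) for j from 0 to 4.
= 5280 + 11880 + 7920 + 1848 + 126 = 27054.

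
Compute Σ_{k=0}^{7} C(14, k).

1 + 14 + 91 + 364 + 1001 + 2002 + 3003 + 3432 = 9908.

9908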